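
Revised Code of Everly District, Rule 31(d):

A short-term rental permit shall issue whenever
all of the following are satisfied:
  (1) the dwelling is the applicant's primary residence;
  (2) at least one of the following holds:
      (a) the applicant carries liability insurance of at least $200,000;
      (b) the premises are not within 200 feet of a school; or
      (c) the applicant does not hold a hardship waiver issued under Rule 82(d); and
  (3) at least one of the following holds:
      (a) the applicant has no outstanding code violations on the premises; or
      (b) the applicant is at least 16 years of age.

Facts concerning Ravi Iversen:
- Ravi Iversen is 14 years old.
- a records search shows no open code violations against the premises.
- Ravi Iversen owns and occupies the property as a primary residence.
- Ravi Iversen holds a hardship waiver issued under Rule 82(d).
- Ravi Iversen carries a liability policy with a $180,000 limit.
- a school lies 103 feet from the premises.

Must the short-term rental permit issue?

(1) primary residence — met.
(a) insurance ≥ $200,000 — not satisfied.
(b) ≥200 ft from school — not satisfied.
(c) not (hardship waiver) — fails.
So (2) is not satisfied (F OR F OR F).
(a) no code violations — holds.
(b) age ≥ 16 — fails.
So (3) is satisfied (T OR F).
So Overall is not satisfied (T AND F AND T).

No — denied.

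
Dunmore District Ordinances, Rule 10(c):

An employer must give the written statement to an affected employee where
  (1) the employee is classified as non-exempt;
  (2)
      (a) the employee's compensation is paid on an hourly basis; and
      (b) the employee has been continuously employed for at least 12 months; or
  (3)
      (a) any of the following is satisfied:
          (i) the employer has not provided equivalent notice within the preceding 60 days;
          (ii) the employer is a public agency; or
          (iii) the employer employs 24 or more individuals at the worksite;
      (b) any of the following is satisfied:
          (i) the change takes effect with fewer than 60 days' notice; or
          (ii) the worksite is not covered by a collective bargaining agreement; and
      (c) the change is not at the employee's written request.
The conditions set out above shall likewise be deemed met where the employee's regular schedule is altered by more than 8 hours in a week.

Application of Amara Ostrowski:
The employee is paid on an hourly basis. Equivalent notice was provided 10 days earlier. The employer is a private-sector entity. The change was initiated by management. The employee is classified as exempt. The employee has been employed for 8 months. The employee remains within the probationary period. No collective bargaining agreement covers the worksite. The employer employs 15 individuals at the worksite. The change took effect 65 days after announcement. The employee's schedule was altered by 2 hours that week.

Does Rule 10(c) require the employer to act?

(1) non-exempt — fails.
(a) hourly-paid — satisfied.
(b) tenure ≥ 12 mo. — fails.
So (2) is not satisfied (T AND F).
(i) no recent notice — not met.
(ii) public agency — not satisfied.
(iii) ≥ 24 at site — fails.
(a) = F OR F OR F = false.
(i) < 60 days' notice — fails.
(ii) no CBA — holds.
So (b) is satisfied (F OR T).
(c) not employee-requested — met.
(3): F AND T AND T → false.
So Overall is not satisfied (F OR F OR F).
Exception (schedule shift > 8h) — not satisfied.
Result: main false OR exception false → false.

No — not required.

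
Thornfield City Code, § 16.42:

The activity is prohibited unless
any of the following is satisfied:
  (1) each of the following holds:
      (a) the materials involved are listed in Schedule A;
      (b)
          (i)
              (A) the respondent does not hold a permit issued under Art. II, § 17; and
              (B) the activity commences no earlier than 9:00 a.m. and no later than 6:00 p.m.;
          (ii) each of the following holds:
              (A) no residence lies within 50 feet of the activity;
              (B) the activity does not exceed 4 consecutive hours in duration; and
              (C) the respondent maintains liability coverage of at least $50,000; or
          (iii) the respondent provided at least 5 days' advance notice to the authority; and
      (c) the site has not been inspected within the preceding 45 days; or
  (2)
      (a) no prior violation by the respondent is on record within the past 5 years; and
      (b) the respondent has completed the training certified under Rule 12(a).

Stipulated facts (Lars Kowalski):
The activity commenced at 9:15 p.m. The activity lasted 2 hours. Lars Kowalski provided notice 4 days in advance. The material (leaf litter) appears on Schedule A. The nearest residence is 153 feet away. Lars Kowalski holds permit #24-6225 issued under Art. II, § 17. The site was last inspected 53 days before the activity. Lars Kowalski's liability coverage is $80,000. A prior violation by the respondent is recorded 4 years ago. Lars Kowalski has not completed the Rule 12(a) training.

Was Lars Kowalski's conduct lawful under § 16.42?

Yes — lawful.

(a) Schedule A material — satisfied.
(A) not (holds permit) — fails.
(B) start within hours — not satisfied.
So (i) is not satisfied (F AND F).
(A) no residence in 50 ft — met.
(B) ≤ 4 hrs duration — met.
(C) coverage ≥ $50,000 — met.
(ii) = T AND T AND T = true.
(iii) ≥5 days' notice — not met.
So (b) is satisfied (F OR T OR F).
(c) not (site inspected) — met.
So (1) is satisfied (T AND T AND T).
(a) no prior violation — not satisfied.
(b) training certified — not met.
(2) = F AND F = false.
Overall: T OR F → true.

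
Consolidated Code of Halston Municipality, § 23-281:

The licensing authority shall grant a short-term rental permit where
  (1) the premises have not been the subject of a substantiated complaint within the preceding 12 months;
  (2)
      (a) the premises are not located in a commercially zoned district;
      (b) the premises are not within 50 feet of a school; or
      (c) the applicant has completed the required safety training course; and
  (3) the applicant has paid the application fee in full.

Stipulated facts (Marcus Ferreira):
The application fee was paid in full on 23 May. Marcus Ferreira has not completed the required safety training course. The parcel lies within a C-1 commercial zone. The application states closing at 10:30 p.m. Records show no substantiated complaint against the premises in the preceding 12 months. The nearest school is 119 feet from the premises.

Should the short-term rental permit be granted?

Yes — granted.

(1) no complaint in 12 mo. — met.
(a) not (commercially zoned) — not met.
(b) ≥50 ft from school — holds.
(c) safety training — not met.
So (2) is satisfied (F OR T OR F).
(3) fee paid — satisfied.
Overall: T AND T AND T → true.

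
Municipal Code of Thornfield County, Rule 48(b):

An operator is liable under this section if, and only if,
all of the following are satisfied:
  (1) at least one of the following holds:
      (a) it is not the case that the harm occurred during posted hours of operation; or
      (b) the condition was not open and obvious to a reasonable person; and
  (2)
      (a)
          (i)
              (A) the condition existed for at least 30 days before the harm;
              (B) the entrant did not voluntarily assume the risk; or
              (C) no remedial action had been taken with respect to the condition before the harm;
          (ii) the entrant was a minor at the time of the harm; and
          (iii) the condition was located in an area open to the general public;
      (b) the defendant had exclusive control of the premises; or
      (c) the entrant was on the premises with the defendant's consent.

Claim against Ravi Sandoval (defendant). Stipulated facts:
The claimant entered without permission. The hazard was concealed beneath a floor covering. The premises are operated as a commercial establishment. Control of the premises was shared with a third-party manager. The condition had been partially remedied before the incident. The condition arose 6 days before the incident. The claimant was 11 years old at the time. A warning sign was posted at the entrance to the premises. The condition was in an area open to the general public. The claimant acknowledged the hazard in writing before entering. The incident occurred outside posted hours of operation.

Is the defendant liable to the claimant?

(a) not (during posted hours) — holds.
(b) not open/obvious — met.
So (1) is satisfied (T OR T).
(A) condition ≥30 days old — not satisfied.
(B) no assumed risk — fails.
(C) no remedial action — not met.
(i) = F OR F OR F = false.
(ii) entrant a minor — met.
(iii) public area — holds.
(a): F AND T AND T → false.
(b) exclusive control — not satisfied.
(c) consent to enter — not met.
So (2) is not satisfied (F OR F OR F).
Overall: T AND F → false.

No — not liable.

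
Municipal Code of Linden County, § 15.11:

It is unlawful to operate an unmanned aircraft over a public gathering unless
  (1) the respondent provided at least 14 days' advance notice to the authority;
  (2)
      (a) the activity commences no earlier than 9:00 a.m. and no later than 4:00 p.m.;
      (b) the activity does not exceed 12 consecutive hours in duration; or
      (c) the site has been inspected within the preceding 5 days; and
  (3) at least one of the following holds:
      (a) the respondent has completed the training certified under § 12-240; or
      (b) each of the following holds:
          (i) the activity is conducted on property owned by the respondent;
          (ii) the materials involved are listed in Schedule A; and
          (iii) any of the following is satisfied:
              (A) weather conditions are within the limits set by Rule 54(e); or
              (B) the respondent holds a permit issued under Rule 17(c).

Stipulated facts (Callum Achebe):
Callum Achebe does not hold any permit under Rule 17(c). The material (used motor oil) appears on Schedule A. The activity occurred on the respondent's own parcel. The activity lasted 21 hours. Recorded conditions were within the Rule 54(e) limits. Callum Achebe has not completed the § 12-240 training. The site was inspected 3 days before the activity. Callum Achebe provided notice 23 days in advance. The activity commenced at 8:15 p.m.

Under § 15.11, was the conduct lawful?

Yes — lawful.

(1) ≥14 days' notice — met.
(a) start within hours — not satisfied.
(b) ≤ 12 hrs duration — not satisfied.
(c) site inspected — holds.
(2) = F OR F OR T = true.
(a) training certified — not met.
(i) own property — holds.
(ii) Schedule A material — satisfied.
(A) weather ok — met.
(B) holds permit — not met.
(iii): T OR F → true.
So (b) is satisfied (T AND T AND T).
So (3) is satisfied (F OR T).
Overall: T AND T AND T → true.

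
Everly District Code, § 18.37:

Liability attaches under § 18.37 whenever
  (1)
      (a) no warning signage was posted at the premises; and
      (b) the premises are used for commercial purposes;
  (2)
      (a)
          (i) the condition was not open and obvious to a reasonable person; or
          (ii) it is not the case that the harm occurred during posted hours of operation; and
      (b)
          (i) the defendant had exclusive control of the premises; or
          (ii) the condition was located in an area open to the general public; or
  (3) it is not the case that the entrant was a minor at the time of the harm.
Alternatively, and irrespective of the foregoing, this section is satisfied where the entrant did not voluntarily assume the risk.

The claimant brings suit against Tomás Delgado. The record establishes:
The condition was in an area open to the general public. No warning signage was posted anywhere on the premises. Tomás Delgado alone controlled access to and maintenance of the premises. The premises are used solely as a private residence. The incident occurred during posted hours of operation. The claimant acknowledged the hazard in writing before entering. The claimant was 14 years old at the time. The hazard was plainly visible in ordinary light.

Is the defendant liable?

(a) no signage posted — holds.
(b) commercial use — not satisfied.
(1) = T AND F = false.
(i) not open/obvious — not met.
(ii) not (during posted hours) — not met.
So (a) is not satisfied (F OR F).
(i) exclusive control — met.
(ii) public area — met.
So (b) is satisfied (T OR T).
(2) = F AND T = false.
(3) not (entrant a minor) — fails.
So Overall is not satisfied (F OR F OR F).
Exception (no assumed risk) — not satisfied.
Result: main false OR exception false → false.

No — not liable.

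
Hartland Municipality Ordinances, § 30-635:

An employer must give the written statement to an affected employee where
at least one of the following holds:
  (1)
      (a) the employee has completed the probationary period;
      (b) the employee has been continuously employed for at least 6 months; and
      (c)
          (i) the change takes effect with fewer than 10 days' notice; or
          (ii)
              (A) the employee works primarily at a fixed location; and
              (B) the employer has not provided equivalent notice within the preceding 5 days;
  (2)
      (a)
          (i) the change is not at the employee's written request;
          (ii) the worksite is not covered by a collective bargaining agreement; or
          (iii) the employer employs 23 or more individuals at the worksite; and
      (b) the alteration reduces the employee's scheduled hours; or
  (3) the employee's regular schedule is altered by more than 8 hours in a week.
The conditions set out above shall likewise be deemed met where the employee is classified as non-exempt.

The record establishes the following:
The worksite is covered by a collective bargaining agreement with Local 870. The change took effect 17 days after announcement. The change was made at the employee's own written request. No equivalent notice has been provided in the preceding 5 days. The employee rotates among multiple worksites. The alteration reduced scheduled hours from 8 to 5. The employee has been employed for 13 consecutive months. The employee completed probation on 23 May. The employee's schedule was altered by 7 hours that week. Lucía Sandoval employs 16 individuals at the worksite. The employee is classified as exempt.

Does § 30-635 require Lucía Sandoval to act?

No — not required.

(a) past probation — holds.
(b) tenure ≥ 6 mo. — satisfied.
(i) < 10 days' notice — not met.
(A) fixed location — fails.
(B) no recent notice — satisfied.
(ii): F AND T → false.
(c) = F OR F = false.
So (1) is not satisfied (T AND T AND F).
(i) not employee-requested — not satisfied.
(ii) no CBA — not met.
(iii) ≥ 23 at site — not met.
So (a) is not satisfied (F OR F OR F).
(b) hours reduced — met.
(2) = F AND T = false.
(3) schedule shift > 8h — not satisfied.
Overall: F OR F OR F → false.
Exception (non-exempt) — not satisfied.
Result: main false OR exception false → false.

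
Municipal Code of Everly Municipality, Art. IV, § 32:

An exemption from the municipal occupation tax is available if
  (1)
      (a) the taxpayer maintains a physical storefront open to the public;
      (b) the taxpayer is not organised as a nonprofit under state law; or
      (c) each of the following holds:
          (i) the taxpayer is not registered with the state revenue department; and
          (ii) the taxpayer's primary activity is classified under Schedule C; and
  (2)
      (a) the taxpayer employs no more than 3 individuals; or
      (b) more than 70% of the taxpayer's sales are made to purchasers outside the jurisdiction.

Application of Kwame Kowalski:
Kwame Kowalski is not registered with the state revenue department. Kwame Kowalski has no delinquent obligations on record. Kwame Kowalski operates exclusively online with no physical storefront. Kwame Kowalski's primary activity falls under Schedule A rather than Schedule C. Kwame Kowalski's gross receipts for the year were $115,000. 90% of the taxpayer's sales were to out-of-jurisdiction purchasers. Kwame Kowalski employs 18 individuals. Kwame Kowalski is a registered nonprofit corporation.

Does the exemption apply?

No — not exempt.

(a) has storefront — not satisfied.
(b) not (nonprofit) — not met.
(i) not (state-registered) — holds.
(ii) Schedule C activity — not satisfied.
(c): T AND F → false.
(1) = F OR F OR F = false.
(a) ≤ 3 employees — not met.
(b) >70% out-of-jur. sales — met.
(2) = F OR T = true.
Overall: F AND T → false.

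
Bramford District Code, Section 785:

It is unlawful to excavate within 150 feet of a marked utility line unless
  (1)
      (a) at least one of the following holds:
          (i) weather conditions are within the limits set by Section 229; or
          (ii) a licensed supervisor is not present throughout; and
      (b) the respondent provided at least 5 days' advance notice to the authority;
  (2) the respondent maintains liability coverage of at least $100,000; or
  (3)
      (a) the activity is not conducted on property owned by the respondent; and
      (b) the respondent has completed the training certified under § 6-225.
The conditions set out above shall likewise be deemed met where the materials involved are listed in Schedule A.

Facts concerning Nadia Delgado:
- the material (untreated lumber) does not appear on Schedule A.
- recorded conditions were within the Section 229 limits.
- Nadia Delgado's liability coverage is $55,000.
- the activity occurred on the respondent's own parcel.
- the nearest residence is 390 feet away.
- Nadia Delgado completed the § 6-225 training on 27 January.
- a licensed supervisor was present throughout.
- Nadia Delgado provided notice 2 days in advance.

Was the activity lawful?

No — unlawful.

(i) weather ok — satisfied.
(ii) not (supervisor present) — not satisfied.
(a) = T OR F = true.
(b) ≥5 days' notice — not met.
(1): T AND F → false.
(2) coverage ≥ $100,000 — not met.
(a) not (own property) — not met.
(b) training certified — satisfied.
(3): F AND T → false.
Overall: F OR F OR F → false.
Exception (Schedule A material) — not satisfied.
Result: main false OR exception false → false.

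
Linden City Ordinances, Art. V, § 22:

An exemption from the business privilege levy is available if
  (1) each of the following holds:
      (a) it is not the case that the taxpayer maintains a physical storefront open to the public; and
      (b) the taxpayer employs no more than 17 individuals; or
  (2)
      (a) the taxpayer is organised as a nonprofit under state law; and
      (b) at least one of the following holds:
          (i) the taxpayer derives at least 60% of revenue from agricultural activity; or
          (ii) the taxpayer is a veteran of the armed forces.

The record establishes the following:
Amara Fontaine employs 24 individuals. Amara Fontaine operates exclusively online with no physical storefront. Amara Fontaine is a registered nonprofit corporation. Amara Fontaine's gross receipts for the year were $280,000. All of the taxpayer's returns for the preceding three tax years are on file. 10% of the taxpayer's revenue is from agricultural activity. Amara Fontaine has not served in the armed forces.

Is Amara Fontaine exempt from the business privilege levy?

(a) not (has storefront) — met.
(b) ≤ 17 employees — fails.
(1): T AND F → false.
(a) nonprofit — met.
(i) ≥60% agricultural — fails.
(ii) veteran — not met.
(b) = F OR F = false.
(2): T AND F → false.
So Overall is not satisfied (F OR F).

No — not exempt.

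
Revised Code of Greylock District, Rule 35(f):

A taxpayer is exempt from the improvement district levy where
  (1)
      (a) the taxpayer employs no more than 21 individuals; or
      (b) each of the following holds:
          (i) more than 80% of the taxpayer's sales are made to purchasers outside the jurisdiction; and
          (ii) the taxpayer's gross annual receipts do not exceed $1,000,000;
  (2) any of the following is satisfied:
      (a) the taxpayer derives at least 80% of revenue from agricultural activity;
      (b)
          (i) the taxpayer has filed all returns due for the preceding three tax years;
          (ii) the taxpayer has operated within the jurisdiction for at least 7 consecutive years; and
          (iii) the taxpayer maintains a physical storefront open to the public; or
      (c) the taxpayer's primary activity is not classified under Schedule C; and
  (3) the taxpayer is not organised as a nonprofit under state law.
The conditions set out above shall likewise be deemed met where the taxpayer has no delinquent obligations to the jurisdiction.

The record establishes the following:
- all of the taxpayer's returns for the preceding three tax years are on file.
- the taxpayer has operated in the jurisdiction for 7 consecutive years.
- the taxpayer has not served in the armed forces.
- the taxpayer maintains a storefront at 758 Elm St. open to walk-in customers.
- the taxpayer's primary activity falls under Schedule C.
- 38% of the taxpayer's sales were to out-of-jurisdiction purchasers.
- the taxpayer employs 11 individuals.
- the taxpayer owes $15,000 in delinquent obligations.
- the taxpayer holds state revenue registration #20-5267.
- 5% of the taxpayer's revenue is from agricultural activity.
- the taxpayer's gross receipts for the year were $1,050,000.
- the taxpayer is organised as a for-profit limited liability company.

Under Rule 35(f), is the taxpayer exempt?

(a) ≤ 21 employees — met.
(i) >80% out-of-jur. sales — not satisfied.
(ii) receipts ≤ $1,000,000 — not met.
(b) = F AND F = false.
(1) = T OR F = true.
(a) ≥80% agricultural — fails.
(i) returns current — satisfied.
(ii) ≥ 7 yrs in jurisdiction — met.
(iii) has storefront — holds.
So (b) is satisfied (T AND T AND T).
(c) not (Schedule C activity) — fails.
So (2) is satisfied (F OR T OR F).
(3) not (nonprofit) — holds.
Overall: T AND T AND T → true.
Exception (no delinquency) — not satisfied.
Result: main true OR exception false → true.

Yes — exempt.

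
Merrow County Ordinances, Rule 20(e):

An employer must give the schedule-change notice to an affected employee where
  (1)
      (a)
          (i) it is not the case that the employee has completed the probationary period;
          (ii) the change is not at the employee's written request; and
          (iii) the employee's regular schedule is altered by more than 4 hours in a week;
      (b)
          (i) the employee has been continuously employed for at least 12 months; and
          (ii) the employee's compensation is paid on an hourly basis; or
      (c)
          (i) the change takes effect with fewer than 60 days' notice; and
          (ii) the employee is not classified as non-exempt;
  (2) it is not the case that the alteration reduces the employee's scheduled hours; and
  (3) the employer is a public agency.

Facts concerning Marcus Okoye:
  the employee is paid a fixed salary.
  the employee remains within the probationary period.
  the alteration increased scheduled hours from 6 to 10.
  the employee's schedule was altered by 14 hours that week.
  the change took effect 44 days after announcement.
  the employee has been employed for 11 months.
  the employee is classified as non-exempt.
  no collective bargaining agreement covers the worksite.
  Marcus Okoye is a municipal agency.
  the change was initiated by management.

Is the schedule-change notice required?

(i) not (past probation) — satisfied.
(ii) not employee-requested — holds.
(iii) schedule shift > 4h — satisfied.
So (a) is satisfied (T AND T AND T).
(i) tenure ≥ 12 mo. — not met.
(ii) hourly-paid — fails.
(b) = F AND F = false.
(i) < 60 days' notice — satisfied.
(ii) not (non-exempt) — not satisfied.
(c): T AND F → false.
(1): T OR F OR F → true.
(2) not (hours reduced) — met.
(3) public agency — holds.
Overall = T AND T AND T = true.

Yes — required.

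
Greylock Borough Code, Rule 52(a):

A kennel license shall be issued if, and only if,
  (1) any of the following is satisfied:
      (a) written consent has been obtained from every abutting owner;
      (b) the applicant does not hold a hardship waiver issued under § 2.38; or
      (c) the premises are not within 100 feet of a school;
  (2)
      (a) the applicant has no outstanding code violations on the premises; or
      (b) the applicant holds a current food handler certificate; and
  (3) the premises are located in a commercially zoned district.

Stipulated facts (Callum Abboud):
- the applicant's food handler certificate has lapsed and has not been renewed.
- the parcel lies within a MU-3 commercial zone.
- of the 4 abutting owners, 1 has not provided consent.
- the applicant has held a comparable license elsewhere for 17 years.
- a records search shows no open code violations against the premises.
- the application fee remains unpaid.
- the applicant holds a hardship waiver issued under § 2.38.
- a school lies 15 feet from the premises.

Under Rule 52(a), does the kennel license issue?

(a) all abutters consent — not met.
(b) not (hardship waiver) — not met.
(c) ≥100 ft from school — not met.
So (1) is not satisfied (F OR F OR F).
(a) no code violations — holds.
(b) food handler cert. — not met.
(2): T OR F → true.
(3) commercially zoned — holds.
Overall = F AND T AND T = false.

No — denied.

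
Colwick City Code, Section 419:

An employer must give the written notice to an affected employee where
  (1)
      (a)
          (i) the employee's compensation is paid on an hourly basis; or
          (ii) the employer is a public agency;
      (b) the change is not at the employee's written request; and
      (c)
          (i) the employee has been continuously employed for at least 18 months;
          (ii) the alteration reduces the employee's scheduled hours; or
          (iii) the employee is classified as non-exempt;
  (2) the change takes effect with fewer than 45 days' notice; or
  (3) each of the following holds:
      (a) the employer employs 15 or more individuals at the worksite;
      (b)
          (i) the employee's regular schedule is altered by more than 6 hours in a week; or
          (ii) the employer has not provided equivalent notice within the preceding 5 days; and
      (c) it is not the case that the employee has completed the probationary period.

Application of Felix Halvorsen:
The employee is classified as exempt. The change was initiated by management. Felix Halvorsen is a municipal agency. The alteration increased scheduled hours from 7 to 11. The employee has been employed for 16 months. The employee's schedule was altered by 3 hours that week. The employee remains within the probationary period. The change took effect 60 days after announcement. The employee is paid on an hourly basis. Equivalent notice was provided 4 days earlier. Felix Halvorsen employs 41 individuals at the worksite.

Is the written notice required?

(i) hourly-paid — met.
(ii) public agency — met.
(a): T OR T → true.
(b) not employee-requested — holds.
(i) tenure ≥ 18 mo. — not met.
(ii) hours reduced — fails.
(iii) non-exempt — not met.
So (c) is not satisfied (F OR F OR F).
So (1) is not satisfied (T AND T AND F).
(2) < 45 days' notice — fails.
(a) ≥ 15 at site — satisfied.
(i) schedule shift > 6h — fails.
(ii) no recent notice — not satisfied.
(b): F OR F → false.
(c) not (past probation) — holds.
(3) = T AND F AND T = false.
Overall: F OR F OR F → false.

No — not required.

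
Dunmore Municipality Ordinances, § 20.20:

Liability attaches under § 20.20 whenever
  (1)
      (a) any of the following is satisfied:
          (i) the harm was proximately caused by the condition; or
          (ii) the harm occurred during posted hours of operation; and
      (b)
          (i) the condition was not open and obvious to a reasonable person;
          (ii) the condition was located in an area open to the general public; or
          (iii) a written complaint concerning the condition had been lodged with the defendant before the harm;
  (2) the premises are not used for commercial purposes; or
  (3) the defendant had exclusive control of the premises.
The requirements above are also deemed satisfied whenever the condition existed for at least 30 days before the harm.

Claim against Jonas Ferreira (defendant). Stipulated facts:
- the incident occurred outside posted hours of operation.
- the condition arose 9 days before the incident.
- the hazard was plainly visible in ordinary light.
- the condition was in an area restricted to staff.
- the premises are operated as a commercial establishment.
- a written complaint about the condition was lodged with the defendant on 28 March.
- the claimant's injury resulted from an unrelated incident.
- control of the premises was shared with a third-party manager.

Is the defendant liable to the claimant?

No — not liable.

(i) proximate cause — not satisfied.
(ii) during posted hours — fails.
(a) = F OR F = false.
(i) not open/obvious — not met.
(ii) public area — not met.
(iii) complaint lodged — met.
So (b) is satisfied (F OR F OR T).
So (1) is not satisfied (F AND T).
(2) not (commercial use) — fails.
(3) exclusive control — not met.
Overall = F OR F OR F = false.
Exception (condition ≥30 days old) — not satisfied.
Result: main false OR exception false → false.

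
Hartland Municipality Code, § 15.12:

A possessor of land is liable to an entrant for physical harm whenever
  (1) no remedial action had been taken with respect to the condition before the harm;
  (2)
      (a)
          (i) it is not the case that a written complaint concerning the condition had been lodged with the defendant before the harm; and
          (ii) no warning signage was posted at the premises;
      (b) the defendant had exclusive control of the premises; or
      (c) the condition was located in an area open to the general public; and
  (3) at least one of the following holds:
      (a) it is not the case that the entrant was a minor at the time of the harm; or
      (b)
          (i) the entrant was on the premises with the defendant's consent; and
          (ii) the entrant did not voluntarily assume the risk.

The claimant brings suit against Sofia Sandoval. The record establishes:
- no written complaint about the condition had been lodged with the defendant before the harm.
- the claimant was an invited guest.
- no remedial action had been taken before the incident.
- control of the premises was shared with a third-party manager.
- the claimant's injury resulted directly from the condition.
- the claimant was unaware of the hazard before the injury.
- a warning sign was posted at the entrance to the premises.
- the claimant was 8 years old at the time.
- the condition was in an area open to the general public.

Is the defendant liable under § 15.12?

Yes — liable.

(1) no remedial action — met.
(i) not (complaint lodged) — satisfied.
(ii) no signage posted — not met.
So (a) is not satisfied (T AND F).
(b) exclusive control — not satisfied.
(c) public area — met.
(2) = F OR F OR T = true.
(a) not (entrant a minor) — fails.
(i) consent to enter — holds.
(ii) no assumed risk — met.
(b) = T AND T = true.
So (3) is satisfied (F OR T).
Overall = T AND T AND T = true.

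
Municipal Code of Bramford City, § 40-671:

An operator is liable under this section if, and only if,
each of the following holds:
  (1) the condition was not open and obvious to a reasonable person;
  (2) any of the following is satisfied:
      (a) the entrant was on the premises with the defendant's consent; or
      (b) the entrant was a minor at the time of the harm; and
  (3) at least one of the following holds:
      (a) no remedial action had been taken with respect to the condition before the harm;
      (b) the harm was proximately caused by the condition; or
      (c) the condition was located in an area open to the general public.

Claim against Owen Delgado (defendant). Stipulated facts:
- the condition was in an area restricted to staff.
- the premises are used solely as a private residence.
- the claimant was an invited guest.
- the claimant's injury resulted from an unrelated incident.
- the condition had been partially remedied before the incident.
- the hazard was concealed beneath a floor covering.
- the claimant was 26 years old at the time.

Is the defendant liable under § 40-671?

No — not liable.

(1) not open/obvious — holds.
(a) consent to enter — satisfied.
(b) entrant a minor — not met.
(2): T OR F → true.
(a) no remedial action — fails.
(b) proximate cause — not met.
(c) public area — not met.
So (3) is not satisfied (F OR F OR F).
Overall: T AND T AND F → false.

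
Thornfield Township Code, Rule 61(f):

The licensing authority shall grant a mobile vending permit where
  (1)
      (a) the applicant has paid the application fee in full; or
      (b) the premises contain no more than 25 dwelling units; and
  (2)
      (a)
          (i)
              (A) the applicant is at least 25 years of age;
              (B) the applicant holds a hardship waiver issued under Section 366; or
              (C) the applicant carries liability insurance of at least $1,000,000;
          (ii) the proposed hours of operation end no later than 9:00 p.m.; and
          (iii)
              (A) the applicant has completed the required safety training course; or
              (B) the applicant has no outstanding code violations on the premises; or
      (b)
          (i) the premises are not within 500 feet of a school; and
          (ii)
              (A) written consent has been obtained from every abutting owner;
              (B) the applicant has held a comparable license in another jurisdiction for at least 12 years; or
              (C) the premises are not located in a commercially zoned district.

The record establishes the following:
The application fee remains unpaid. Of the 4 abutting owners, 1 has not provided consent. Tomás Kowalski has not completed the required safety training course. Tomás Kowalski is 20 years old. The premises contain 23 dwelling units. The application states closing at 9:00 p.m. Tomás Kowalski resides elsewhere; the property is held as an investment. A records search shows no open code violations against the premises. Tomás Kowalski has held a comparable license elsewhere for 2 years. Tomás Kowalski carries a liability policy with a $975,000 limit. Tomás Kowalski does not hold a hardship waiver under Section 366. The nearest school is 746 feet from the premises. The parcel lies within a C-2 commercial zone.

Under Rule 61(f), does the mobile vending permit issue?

No — denied.

(a) fee paid — not satisfied.
(b) ≤ 25 units — satisfied.
(1): F OR T → true.
(A) age ≥ 25 — fails.
(B) hardship waiver — not met.
(C) insurance ≥ $1,000,000 — fails.
(i) = F OR F OR F = false.
(ii) closes by 9 p.m. — met.
(A) safety training — fails.
(B) no code violations — holds.
(iii) = F OR T = true.
(a) = F AND T AND T = false.
(i) ≥500 ft from school — met.
(A) all abutters consent — fails.
(B) prior license ≥ 12 yr — not satisfied.
(C) not (commercially zoned) — not satisfied.
(ii) = F OR F OR F = false.
(b) = T AND F = false.
(2): F OR F → false.
Overall: T AND F → false.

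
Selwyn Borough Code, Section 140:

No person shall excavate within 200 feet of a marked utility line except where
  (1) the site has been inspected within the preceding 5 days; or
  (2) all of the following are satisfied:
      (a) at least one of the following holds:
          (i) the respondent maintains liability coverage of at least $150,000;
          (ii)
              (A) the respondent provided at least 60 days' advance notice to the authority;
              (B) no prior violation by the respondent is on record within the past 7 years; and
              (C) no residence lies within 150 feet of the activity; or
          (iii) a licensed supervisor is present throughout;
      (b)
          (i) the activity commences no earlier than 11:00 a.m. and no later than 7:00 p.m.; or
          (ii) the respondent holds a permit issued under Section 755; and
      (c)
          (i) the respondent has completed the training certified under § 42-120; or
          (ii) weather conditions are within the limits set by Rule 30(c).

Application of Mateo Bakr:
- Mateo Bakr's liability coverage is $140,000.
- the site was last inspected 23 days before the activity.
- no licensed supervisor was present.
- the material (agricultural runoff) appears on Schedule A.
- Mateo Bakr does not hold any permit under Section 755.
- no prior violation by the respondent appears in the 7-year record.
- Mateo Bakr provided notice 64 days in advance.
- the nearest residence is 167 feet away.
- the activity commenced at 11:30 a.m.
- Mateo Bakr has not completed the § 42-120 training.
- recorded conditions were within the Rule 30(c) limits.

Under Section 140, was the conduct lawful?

Yes — lawful.

(1) site inspected — fails.
(i) coverage ≥ $150,000 — fails.
(A) ≥60 days' notice — satisfied.
(B) no prior violation — satisfied.
(C) no residence in 150 ft — holds.
So (ii) is satisfied (T AND T AND T).
(iii) supervisor present — not satisfied.
(a) = F OR T OR F = true.
(i) start within hours — satisfied.
(ii) holds permit — not met.
(b) = T OR F = true.
(i) training certified — fails.
(ii) weather ok — met.
(c): F OR T → true.
(2) = T AND T AND T = true.
So Overall is satisfied (F OR T).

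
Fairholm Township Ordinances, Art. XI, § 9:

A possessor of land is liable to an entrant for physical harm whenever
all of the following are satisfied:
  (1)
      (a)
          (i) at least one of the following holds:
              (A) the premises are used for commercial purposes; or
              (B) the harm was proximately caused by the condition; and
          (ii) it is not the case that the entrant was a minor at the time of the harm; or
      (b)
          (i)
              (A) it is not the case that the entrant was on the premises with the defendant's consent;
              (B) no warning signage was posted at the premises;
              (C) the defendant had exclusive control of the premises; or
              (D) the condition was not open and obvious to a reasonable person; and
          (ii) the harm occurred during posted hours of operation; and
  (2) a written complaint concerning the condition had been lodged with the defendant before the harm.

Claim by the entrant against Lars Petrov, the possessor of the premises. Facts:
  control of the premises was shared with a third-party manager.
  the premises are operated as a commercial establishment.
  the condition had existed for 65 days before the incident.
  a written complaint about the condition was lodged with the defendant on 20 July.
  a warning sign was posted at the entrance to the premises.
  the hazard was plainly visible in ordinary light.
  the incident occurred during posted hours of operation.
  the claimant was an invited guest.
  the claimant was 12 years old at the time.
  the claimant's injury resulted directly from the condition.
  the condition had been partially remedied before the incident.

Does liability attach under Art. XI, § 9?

(A) commercial use — holds.
(B) proximate cause — met.
(i) = T OR T = true.
(ii) not (entrant a minor) — not satisfied.
(a): T AND F → false.
(A) not (consent to enter) — not met.
(B) no signage posted — not met.
(C) exclusive control — fails.
(D) not open/obvious — not met.
(i) = F OR F OR F OR F = false.
(ii) during posted hours — met.
(b): F AND T → false.
(1) = F OR F = false.
(2) complaint lodged — satisfied.
So Overall is not satisfied (F AND T).

No — not liable.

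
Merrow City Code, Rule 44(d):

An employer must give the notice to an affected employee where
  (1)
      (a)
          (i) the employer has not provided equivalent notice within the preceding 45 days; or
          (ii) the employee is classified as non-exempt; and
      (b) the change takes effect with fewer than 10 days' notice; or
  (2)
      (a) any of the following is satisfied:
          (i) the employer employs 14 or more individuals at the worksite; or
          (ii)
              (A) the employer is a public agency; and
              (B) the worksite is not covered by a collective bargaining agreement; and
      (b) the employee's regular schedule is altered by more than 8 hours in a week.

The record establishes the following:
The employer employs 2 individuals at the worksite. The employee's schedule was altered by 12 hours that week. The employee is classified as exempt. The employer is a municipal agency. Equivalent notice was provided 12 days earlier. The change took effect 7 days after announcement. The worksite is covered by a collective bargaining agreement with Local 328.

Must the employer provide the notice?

(i) no recent notice — fails.
(ii) non-exempt — fails.
(a): F OR F → false.
(b) < 10 days' notice — holds.
(1) = F AND T = false.
(i) ≥ 14 at site — not satisfied.
(A) public agency — satisfied.
(B) no CBA — fails.
(ii): T AND F → false.
So (a) is not satisfied (F OR F).
(b) schedule shift > 8h — met.
(2) = F AND T = false.
Overall = F OR F = false.

No — not required.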